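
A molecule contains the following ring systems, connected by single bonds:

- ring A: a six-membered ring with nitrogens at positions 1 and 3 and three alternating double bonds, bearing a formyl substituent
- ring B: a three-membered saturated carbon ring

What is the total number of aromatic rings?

1

Ring A is planar and fully conjugated; 3 ring double bonds give 6 π electrons. That satisfies 4n+2 with n=1, so ring A is aromatic (pyrimidine).
Ring B has only sp³ atoms, so it is not fully conjugated — not aromatic (cyclopropane).
Aromatic: A. Total: 1.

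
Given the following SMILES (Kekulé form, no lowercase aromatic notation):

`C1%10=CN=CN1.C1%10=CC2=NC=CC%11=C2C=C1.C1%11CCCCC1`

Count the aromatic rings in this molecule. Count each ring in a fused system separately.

3

The SMILES encodes a five-membered ring with nitrogens at positions 1 and 3 (one bearing H, one in a C=N bond) and two double bonds; two fused six-membered rings, each with three alternating double bonds; one ring is all carbon and the other has one ring nitrogen; a six-membered saturated carbon ring.
The 5-membered ring with two nitrogens (one N–H, one =N–) has a continuous p-orbital overlap around the ring; 2 ring double bonds (4 π electrons) plus a heteroatom lone pair (2) give 6 π electrons. Since 6 = 4n+2 (n=1), it is aromatic (imidazole).
The fused 6/6-membered bicyclic (with one nitrogen) is a single π system with 10 sp² atoms and 10 π electrons from ring double bonds. 10 = 4(2)+2, so the system is aromatic and both rings count as aromatic (quinoline).
The 6-membered ring has only sp³ atoms, so it is not fully conjugated — not aromatic (cyclohexane).
3 of the 4 rings are aromatic. Total: 3.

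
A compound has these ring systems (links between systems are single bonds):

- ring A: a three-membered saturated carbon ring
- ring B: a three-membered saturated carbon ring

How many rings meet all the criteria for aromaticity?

0

Ring A has only sp³ atoms, so it is not fully conjugated — not aromatic (cyclopropane).
Ring B has only sp³ atoms, so it is not fully conjugated — not aromatic (cyclopropane).
No ring is aromatic. Total: 0.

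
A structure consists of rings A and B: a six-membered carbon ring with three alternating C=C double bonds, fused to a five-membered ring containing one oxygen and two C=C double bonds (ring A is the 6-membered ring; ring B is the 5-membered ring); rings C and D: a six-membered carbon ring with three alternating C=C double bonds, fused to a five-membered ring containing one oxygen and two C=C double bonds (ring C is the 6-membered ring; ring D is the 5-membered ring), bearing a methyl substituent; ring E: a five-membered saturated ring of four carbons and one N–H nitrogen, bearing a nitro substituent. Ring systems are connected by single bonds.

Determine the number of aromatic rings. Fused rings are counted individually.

4

Rings A and B form a fused bicyclic system (with one oxygen) with 9 sp² atoms and 10 π electrons from ring double bonds plus a heteroatom lone pair. 10 = 4(2)+2, so the system is aromatic and both rings count as aromatic (benzofuran).
Rings C and D form a fused bicyclic system (with one oxygen) with 9 sp² atoms and 10 π electrons from ring double bonds plus a heteroatom lone pair. 10 = 4(2)+2, so the system is aromatic and both rings count as aromatic (benzofuran).
Ring E has only sp³ atoms, so it is not fully conjugated — not aromatic (pyrrolidine).
Aromatic: A, B, C, D. Total: 4.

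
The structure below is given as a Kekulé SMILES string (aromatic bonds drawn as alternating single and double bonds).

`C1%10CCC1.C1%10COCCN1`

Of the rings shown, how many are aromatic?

0

The SMILES encodes a four-membered saturated carbon ring; a six-membered saturated ring with an oxygen and an N–H nitrogen at positions 1 and 4.
The 4-membered ring has only sp³ atoms, so it is not fully conjugated — not aromatic (cyclobutane).
The 6-membered ring with one oxygen and one N–H (1,4) has only sp³ atoms, so it is not fully conjugated — not aromatic (morpholine).
None of the rings are aromatic. Total: 0.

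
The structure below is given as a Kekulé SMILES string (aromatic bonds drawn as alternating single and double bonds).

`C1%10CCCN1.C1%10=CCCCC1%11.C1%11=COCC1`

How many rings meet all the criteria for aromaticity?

0

The SMILES encodes a five-membered saturated ring of four carbons and one N–H nitrogen; a six-membered carbon ring with one C=C double bond; a five-membered ring of four carbons and one oxygen, with one C=C double bond and two sp³ carbons.
The 5-membered ring with one N–H has only sp³ atoms, so it is not fully conjugated — not aromatic (pyrrolidine).
The 6-membered ring has four sp³ carbons, so it is not fully conjugated — not aromatic (cyclohexene).
The 5-membered ring with one oxygen has two sp³ carbons, so it is not fully conjugated — not aromatic (2,3-dihydrofuran).
None of the rings are aromatic. Total: 0.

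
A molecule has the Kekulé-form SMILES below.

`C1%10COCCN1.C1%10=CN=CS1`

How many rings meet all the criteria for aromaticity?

The SMILES encodes a six-membered saturated ring with an oxygen and an N–H nitrogen at positions 1 and 4; a five-membered ring with a sulfur at position 1 and a nitrogen at position 3 (in a C=N bond), with two double bonds.
The 6-membered ring with one oxygen and one N–H (1,4) has only sp³ atoms, so it is not fully conjugated — not aromatic (morpholine).
The 5-membered ring with one sulfur and one =N– is planar and fully conjugated; 2 ring double bonds (4 π electrons) plus a heteroatom lone pair (2) give 6 π electrons. Since 6 = 4n+2 (n=1), it is aromatic (thiazole).
1 of the 2 rings is aromatic. Total: 1.

1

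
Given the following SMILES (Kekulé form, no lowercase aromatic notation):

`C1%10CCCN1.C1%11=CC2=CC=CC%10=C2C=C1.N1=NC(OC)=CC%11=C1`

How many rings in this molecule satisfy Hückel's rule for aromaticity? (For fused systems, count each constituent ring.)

3

The SMILES encodes a five-membered saturated ring of four carbons and one N–H nitrogen; two fused six-membered carbon rings, each with three alternating C=C double bonds; a six-membered ring with two adjacent nitrogens and three alternating double bonds.
The 5-membered ring with one N–H has only sp³ atoms, so it is not fully conjugated — not aromatic (pyrrolidine).
The fused 6/6-membered bicyclic is a single π system with 10 sp² atoms and 10 π electrons from ring double bonds. 10 = 4(2)+2, so the system is aromatic and both rings count as aromatic (naphthalene).
The 6-membered ring with two nitrogens (1,2) is planar and fully conjugated; 3 ring double bonds give 6 π electrons. 6 = 4(1)+2, so it is aromatic (pyridazine).
3 of the 4 rings are aromatic. Total: 3.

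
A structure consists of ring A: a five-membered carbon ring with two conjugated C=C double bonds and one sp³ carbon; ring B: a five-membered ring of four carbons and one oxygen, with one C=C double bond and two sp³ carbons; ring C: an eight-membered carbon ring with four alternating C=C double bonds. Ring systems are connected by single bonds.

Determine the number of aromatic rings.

0

Ring A has one sp³ carbon, so it is not fully conjugated — not aromatic (cyclopentadiene).
Ring B has two sp³ carbons, so it is not fully conjugated — not aromatic (2,3-dihydrofuran).
Ring C has only sp² ring atoms; a planar conformation would have a fully conjugated π system of 8 electrons. But 8 = 4(2), which is 4n not 4n+2, so ring C is not aromatic (cyclooctatetraene) — cyclooctatetraene distorts into a non-planar tub to avoid antiaromaticity.
No ring is aromatic. Total: 0.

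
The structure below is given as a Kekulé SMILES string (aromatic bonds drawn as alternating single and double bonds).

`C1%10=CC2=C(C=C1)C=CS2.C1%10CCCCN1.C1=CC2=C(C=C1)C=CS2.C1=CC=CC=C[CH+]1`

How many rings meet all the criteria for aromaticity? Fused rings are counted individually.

5

The SMILES encodes a six-membered carbon ring with three alternating C=C double bonds, fused to a five-membered ring containing one sulfur and two C=C double bonds; a six-membered saturated ring of five carbons and one N–H nitrogen; a six-membered carbon ring with three alternating C=C double bonds, fused to a five-membered ring containing one sulfur and two C=C double bonds; a seven-membered all-carbon ring bearing a positive charge on one carbon, with three C=C double bonds.
The fused 6/5-membered bicyclic (with one sulfur) is a single π system with 9 sp² atoms and 10 π electrons from ring double bonds plus a heteroatom lone pair. 10 = 4(2)+2, so the system is aromatic and both rings count as aromatic (benzothiophene).
The 6-membered ring with one N–H has only sp³ atoms, so it is not fully conjugated — not aromatic (piperidine).
The fused 6/5-membered bicyclic (with one sulfur) is a single π system with 9 sp² atoms and 10 π electrons from ring double bonds plus a heteroatom lone pair. 10 = 4(2)+2, so the system is aromatic and both rings count as aromatic (benzothiophene).
The 7-membered ring is fully conjugated (every ring atom contributes a p orbital); 3 ring double bonds (6 π electrons) plus the carbocation's empty p orbital (0, but keeps the ring conjugated) give 6 π electrons. Since 6 = 4n+2 (n=1), it is aromatic (tropylium cation).
5 of the 6 rings are aromatic. Total: 5.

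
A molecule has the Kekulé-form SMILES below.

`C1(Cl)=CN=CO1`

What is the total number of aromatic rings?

The SMILES encodes a five-membered ring with an oxygen at position 1 and a nitrogen at position 3 (in a C=N bond), with two double bonds.
The 5-membered ring with one oxygen and one =N– is planar and fully conjugated; 2 ring double bonds (4 π electrons) plus a heteroatom lone pair (2) give 6 π electrons. 6 = 4(1)+2, so it is aromatic (oxazole).

1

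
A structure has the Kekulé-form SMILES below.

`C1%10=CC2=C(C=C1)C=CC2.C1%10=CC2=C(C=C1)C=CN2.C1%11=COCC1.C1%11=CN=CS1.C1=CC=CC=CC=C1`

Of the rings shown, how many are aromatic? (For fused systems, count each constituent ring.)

4

The SMILES encodes a six-membered carbon ring with three alternating C=C double bonds, fused to a five-membered carbon ring containing one C=C double bond and one sp³ carbon; a six-membered carbon ring with three alternating C=C double bonds, fused to a five-membered ring containing one N–H nitrogen and two C=C double bonds; a five-membered ring of four carbons and one oxygen, with one C=C double bond and two sp³ carbons; a five-membered ring with a sulfur at position 1 and a nitrogen at position 3 (in a C=N bond), with two double bonds; an eight-membered carbon ring with four alternating C=C double bonds.
The 6-membered ring is fully conjugated (every ring atom contributes a p orbital); 3 ring double bonds give 6 π electrons. 6 = 4(1)+2, so it is aromatic (benzene ring).
The 5-membered ring has one sp³ carbon, so it is not fully conjugated — not aromatic (cyclopentene ring).
The fused 6/5-membered bicyclic (with one N–H) is a single π system with 9 sp² atoms and 10 π electrons from ring double bonds plus a heteroatom lone pair. 10 = 4(2)+2, so the system is aromatic and both rings count as aromatic (indole).
The 5-membered ring with one oxygen has two sp³ carbons, so it is not fully conjugated — not aromatic (2,3-dihydrofuran).
The 5-membered ring with one sulfur and one =N– has a continuous p-orbital overlap around the ring; 2 ring double bonds (4 π electrons) plus a heteroatom lone pair (2) give 6 π electrons. Since 6 = 4n+2 (n=1), it is aromatic (thiazole).
The 8-membered ring has only sp² ring atoms; a planar conformation would have a fully conjugated π system of 8 electrons. But 8 = 4(2), which is 4n not 4n+2, so it is not aromatic (cyclooctatetraene) — cyclooctatetraene distorts into a non-planar tub to avoid antiaromaticity.
4 of the 7 rings are aromatic. Total: 4.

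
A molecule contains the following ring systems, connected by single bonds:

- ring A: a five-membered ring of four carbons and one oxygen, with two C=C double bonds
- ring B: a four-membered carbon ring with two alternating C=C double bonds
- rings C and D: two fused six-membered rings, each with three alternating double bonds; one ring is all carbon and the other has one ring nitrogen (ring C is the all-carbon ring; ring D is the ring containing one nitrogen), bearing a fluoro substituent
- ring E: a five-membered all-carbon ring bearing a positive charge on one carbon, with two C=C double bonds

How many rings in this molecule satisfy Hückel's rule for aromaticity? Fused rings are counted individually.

3

Ring A has a continuous p-orbital overlap around the ring; 2 ring double bonds (4 π electrons) plus a heteroatom lone pair (2) give 6 π electrons. That satisfies 4n+2 with n=1, so ring A is aromatic (furan).
Ring B has only sp² ring atoms; a planar conformation would have a fully conjugated π system of 4 electrons. But 4 = 4(1), which is 4n not 4n+2, so ring B is not aromatic (cyclobutadiene) — cyclobutadiene is antiaromatic and distorts to a rectangle.
Rings C and D form a fused bicyclic system (with one nitrogen) with 10 sp² atoms and 10 π electrons from ring double bonds. 10 = 4(2)+2, so the system is aromatic and both rings count as aromatic (quinoline).
Ring E has only sp² ring atoms; a planar conformation would have a fully conjugated π system of 4 electrons. But 4 = 4(1), which is 4n not 4n+2, so ring E is not aromatic (cyclopentadienyl cation).
Aromatic: A, C, D. Total: 3.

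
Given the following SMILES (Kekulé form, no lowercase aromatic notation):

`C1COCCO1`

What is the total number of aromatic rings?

0

The SMILES encodes a six-membered saturated ring with oxygens at positions 1 and 4.
The 6-membered ring with two oxygens (1,4) has only sp³ atoms, so it is not fully conjugated — not aromatic (1,4-dioxane).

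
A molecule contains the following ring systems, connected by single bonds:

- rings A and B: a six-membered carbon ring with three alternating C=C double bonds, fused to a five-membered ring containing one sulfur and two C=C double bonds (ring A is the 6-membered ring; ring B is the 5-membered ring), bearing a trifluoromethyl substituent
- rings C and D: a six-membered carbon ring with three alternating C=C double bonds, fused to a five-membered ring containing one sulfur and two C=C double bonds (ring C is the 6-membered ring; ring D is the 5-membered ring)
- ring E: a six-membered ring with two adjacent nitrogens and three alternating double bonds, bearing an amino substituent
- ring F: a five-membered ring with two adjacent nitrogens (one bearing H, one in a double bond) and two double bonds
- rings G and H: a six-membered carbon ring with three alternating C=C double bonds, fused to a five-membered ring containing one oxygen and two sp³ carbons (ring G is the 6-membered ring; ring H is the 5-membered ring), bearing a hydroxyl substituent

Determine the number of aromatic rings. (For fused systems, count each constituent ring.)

Rings A and B form a fused bicyclic system (with one sulfur) with 9 sp² atoms and 10 π electrons from ring double bonds plus a heteroatom lone pair. 10 = 4(2)+2, so the system is aromatic and both rings count as aromatic (benzothiophene).
Rings C and D form a fused bicyclic system (with one sulfur) with 9 sp² atoms and 10 π electrons from ring double bonds plus a heteroatom lone pair. 10 = 4(2)+2, so the system is aromatic and both rings count as aromatic (benzothiophene).
Ring E is fully conjugated (every ring atom contributes a p orbital); 3 ring double bonds give 6 π electrons. Since 6 = 4n+2 (n=1), ring E is aromatic (pyridazine).
Ring F is fully conjugated (every ring atom contributes a p orbital); 2 ring double bonds (4 π electrons) plus a heteroatom lone pair (2) give 6 π electrons. That satisfies 4n+2 with n=1, so ring F is aromatic (pyrazole).
Ring G has a continuous p-orbital overlap around the ring; 3 ring double bonds give 6 π electrons. 6 = 4(1)+2, so ring G is aromatic (benzene ring).
Ring H has two sp³ carbons, so it is not fully conjugated — not aromatic (oxolane ring).
Aromatic: A, B, C, D, E, F, G. Total: 7.

7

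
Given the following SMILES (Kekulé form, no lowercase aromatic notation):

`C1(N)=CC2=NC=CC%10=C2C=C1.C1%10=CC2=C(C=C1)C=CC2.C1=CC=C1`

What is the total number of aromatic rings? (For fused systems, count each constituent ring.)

3

The SMILES encodes two fused six-membered rings, each with three alternating double bonds; one ring is all carbon and the other has one ring nitrogen; a six-membered carbon ring with three alternating C=C double bonds, fused to a five-membered carbon ring containing one C=C double bond and one sp³ carbon; a four-membered carbon ring with two alternating C=C double bonds.
The fused 6/6-membered bicyclic (with one nitrogen) is a single π system with 10 sp² atoms and 10 π electrons from ring double bonds. 10 = 4(2)+2, so the system is aromatic and both rings count as aromatic (quinoline).
The 6-membered ring is fully conjugated (every ring atom contributes a p orbital); 3 ring double bonds give 6 π electrons. Since 6 = 4n+2 (n=1), it is aromatic (benzene ring).
The 5-membered ring has one sp³ carbon, so it is not fully conjugated — not aromatic (cyclopentene ring).
The 4-membered ring has only sp² ring atoms; a planar conformation would have a fully conjugated π system of 4 electrons. But 4 = 4(1), which is 4n not 4n+2, so it is not aromatic (cyclobutadiene) — cyclobutadiene is antiaromatic and distorts to a rectangle.
3 of the 5 rings are aromatic. Total: 3.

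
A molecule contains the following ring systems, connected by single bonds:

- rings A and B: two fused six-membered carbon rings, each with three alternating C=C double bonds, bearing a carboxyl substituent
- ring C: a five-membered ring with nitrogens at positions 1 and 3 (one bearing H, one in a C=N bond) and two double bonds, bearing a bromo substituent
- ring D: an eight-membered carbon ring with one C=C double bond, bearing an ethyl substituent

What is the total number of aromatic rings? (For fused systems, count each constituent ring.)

3

Rings A and B form a fused bicyclic system with 10 sp² atoms and 10 π electrons from ring double bonds. 10 = 4(2)+2, so the system is aromatic and both rings count as aromatic (naphthalene).
Ring C is planar and fully conjugated; 2 ring double bonds (4 π electrons) plus a heteroatom lone pair (2) give 6 π electrons. 6 = 4(1)+2, so ring C is aromatic (imidazole).
Ring D has six sp³ carbons, so it is not fully conjugated — not aromatic (cyclooctene).
Aromatic: A, B, C. Total: 3.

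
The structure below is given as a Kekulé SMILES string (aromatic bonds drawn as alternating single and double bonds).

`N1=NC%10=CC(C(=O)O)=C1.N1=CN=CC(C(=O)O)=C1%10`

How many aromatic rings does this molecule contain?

2

The SMILES encodes a six-membered ring with two adjacent nitrogens and three alternating double bonds; a six-membered ring with nitrogens at positions 1 and 3 and three alternating double bonds.
The 6-membered ring with two nitrogens (1,2) is planar and fully conjugated; 3 ring double bonds give 6 π electrons. Since 6 = 4n+2 (n=1), it is aromatic (pyridazine).
The 6-membered ring with two nitrogens (1,3) is fully conjugated (every ring atom contributes a p orbital); 3 ring double bonds give 6 π electrons. That satisfies 4n+2 with n=1, so it is aromatic (pyrimidine).
2 of the 2 rings are aromatic. Total: 2.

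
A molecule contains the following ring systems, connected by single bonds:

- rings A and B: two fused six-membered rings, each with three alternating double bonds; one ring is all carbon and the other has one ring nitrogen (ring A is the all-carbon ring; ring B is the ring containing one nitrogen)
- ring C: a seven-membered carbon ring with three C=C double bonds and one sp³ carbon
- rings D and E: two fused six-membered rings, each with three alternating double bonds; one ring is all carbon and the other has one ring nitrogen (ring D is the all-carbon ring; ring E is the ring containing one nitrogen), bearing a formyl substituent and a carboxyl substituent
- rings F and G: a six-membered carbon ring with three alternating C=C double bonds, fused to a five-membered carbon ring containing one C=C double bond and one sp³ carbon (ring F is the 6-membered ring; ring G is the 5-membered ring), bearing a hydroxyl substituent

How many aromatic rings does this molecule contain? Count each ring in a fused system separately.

5

Rings A and B form a fused bicyclic system (with one nitrogen) with 10 sp² atoms and 10 π electrons from ring double bonds. 10 = 4(2)+2, so the system is aromatic and both rings count as aromatic (quinoline).
Ring C has one sp³ carbon, so it is not fully conjugated — not aromatic (cycloheptatriene).
Rings D and E form a fused bicyclic system (with one nitrogen) with 10 sp² atoms and 10 π electrons from ring double bonds. 10 = 4(2)+2, so the system is aromatic and both rings count as aromatic (quinoline).
Ring F has a continuous p-orbital overlap around the ring; 3 ring double bonds give 6 π electrons. 6 = 4(1)+2, so ring F is aromatic (benzene ring).
Ring G has one sp³ carbon, so it is not fully conjugated — not aromatic (cyclopentene ring).
Aromatic: A, B, D, E, F. Total: 5.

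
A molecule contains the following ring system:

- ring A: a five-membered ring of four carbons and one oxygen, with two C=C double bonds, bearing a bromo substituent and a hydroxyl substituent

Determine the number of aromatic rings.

Ring A is fully conjugated (every ring atom contributes a p orbital); 2 ring double bonds (4 π electrons) plus a heteroatom lone pair (2) give 6 π electrons. That satisfies 4n+2 with n=1, so ring A is aromatic (furan).

1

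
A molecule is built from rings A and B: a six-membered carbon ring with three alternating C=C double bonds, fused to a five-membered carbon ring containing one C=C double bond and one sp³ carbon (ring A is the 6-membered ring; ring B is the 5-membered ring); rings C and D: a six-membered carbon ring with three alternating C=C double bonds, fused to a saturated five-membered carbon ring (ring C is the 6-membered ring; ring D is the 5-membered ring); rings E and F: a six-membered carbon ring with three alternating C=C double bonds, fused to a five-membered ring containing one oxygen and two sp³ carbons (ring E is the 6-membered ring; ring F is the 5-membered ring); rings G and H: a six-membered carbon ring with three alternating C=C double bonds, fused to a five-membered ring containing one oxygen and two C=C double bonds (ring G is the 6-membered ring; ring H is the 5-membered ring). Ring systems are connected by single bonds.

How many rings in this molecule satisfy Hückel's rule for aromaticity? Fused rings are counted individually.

5

Ring A is planar and fully conjugated; 3 ring double bonds give 6 π electrons. That satisfies 4n+2 with n=1, so ring A is aromatic (benzene ring).
Ring B has one sp³ carbon, so it is not fully conjugated — not aromatic (cyclopentene ring).
Ring C is fully conjugated (every ring atom contributes a p orbital); 3 ring double bonds give 6 π electrons. That satisfies 4n+2 with n=1, so ring C is aromatic (benzene ring).
Ring D has three sp³ carbons, so it is not fully conjugated — not aromatic (cyclopentane ring).
Ring E has a continuous p-orbital overlap around the ring; 3 ring double bonds give 6 π electrons. Since 6 = 4n+2 (n=1), ring E is aromatic (benzene ring).
Ring F has two sp³ carbons, so it is not fully conjugated — not aromatic (oxolane ring).
Rings G and H form a fused bicyclic system (with one oxygen) with 9 sp² atoms and 10 π electrons from ring double bonds plus a heteroatom lone pair. 10 = 4(2)+2, so the system is aromatic and both rings count as aromatic (benzofuran).
Aromatic: A, C, E, G, H. Total: 5.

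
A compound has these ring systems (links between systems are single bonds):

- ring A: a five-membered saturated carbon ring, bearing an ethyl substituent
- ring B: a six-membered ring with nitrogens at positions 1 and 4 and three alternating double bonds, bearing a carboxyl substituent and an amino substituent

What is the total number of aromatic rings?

Ring A has only sp³ atoms, so it is not fully conjugated — not aromatic (cyclopentane).
Ring B is planar and fully conjugated; 3 ring double bonds give 6 π electrons. Since 6 = 4n+2 (n=1), ring B is aromatic (pyrazine).
Aromatic: B. Total: 1.

1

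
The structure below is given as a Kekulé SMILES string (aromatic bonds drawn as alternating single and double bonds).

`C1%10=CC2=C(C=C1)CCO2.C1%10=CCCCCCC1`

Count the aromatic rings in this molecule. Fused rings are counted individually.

The SMILES encodes a six-membered carbon ring with three alternating C=C double bonds, fused to a five-membered ring containing one oxygen and two sp³ carbons; an eight-membered carbon ring with one C=C double bond.
The 6-membered ring is planar and fully conjugated; 3 ring double bonds give 6 π electrons. 6 = 4(1)+2, so it is aromatic (benzene ring).
The 5-membered ring with one oxygen has two sp³ carbons, so it is not fully conjugated — not aromatic (oxolane ring).
The 8-membered ring has six sp³ carbons, so it is not fully conjugated — not aromatic (cyclooctene).
1 of the 3 rings is aromatic. Total: 1.

1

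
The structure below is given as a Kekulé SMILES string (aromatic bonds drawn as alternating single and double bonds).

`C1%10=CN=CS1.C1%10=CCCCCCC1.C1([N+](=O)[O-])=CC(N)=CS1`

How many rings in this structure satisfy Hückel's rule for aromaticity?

The SMILES encodes a five-membered ring with a sulfur at position 1 and a nitrogen at position 3 (in a C=N bond), with two double bonds; an eight-membered carbon ring with one C=C double bond; a five-membered ring of four carbons and one sulfur, with two C=C double bonds.
The 5-membered ring with one sulfur and one =N– is planar and fully conjugated; 2 ring double bonds (4 π electrons) plus a heteroatom lone pair (2) give 6 π electrons. That satisfies 4n+2 with n=1, so it is aromatic (thiazole).
The 8-membered ring has six sp³ carbons, so it is not fully conjugated — not aromatic (cyclooctene).
The 5-membered ring with one sulfur is fully conjugated (every ring atom contributes a p orbital); 2 ring double bonds (4 π electrons) plus a heteroatom lone pair (2) give 6 π electrons. 6 = 4(1)+2, so it is aromatic (thiophene).
2 of the 3 rings are aromatic. Total: 2.

2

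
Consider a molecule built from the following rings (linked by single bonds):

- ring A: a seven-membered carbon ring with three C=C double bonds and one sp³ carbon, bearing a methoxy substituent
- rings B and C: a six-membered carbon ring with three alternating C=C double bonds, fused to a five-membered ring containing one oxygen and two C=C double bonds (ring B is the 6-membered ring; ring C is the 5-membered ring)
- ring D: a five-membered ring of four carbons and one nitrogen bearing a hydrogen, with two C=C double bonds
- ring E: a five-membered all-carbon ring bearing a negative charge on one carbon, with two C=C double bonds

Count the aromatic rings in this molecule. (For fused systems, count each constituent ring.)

4

Ring A has one sp³ carbon, so it is not fully conjugated — not aromatic (cycloheptatriene).
Rings B and C form a fused bicyclic system (with one oxygen) with 9 sp² atoms and 10 π electrons from ring double bonds plus a heteroatom lone pair. 10 = 4(2)+2, so the system is aromatic and both rings count as aromatic (benzofuran).
Ring D has a continuous p-orbital overlap around the ring; 2 ring double bonds (4 π electrons) plus a heteroatom lone pair (2) give 6 π electrons. That satisfies 4n+2 with n=1, so ring D is aromatic (pyrrole).
Ring E is planar and fully conjugated; 2 ring double bonds (4 π electrons) plus the carbanion lone pair (2) give 6 π electrons. That satisfies 4n+2 with n=1, so ring E is aromatic (cyclopentadienyl anion).
Aromatic: B, C, D, E. Total: 4.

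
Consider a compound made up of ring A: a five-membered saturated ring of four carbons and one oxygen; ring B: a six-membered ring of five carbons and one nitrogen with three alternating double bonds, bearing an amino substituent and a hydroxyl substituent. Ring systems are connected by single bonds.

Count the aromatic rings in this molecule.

Ring A has only sp³ atoms, so it is not fully conjugated — not aromatic (tetrahydrofuran).
Ring B has a continuous p-orbital overlap around the ring; 3 ring double bonds give 6 π electrons. Since 6 = 4n+2 (n=1), ring B is aromatic (pyridine).
Aromatic: B. Total: 1.

1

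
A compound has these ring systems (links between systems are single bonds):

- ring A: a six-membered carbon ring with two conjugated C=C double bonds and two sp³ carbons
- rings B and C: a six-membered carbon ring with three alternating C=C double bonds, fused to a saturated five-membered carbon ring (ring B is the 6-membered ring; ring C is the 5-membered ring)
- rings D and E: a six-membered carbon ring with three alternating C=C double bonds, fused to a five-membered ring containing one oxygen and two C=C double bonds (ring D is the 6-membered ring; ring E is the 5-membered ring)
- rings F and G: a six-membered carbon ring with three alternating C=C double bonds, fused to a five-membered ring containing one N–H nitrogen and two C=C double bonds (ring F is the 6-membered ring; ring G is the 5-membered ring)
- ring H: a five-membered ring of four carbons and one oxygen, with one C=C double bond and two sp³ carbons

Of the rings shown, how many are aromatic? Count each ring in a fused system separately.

5

Ring A has two sp³ carbons, so it is not fully conjugated — not aromatic (1,3-cyclohexadiene).
Ring B has a continuous p-orbital overlap around the ring; 3 ring double bonds give 6 π electrons. 6 = 4(1)+2, so ring B is aromatic (benzene ring).
Ring C has three sp³ carbons, so it is not fully conjugated — not aromatic (cyclopentane ring).
Rings D and E form a fused bicyclic system (with one oxygen) with 9 sp² atoms and 10 π electrons from ring double bonds plus a heteroatom lone pair. 10 = 4(2)+2, so the system is aromatic and both rings count as aromatic (benzofuran).
Rings F and G form a fused bicyclic system (with one N–H) with 9 sp² atoms and 10 π electrons from ring double bonds plus a heteroatom lone pair. 10 = 4(2)+2, so the system is aromatic and both rings count as aromatic (indole).
Ring H has two sp³ carbons, so it is not fully conjugated — not aromatic (2,3-dihydrofuran).
Aromatic: B, D, E, F, G. Total: 5.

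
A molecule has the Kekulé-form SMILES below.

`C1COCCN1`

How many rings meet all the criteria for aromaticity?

The SMILES encodes a six-membered saturated ring with an oxygen and an N–H nitrogen at positions 1 and 4.
The 6-membered ring with one oxygen and one N–H (1,4) has only sp³ atoms, so it is not fully conjugated — not aromatic (morpholine).

0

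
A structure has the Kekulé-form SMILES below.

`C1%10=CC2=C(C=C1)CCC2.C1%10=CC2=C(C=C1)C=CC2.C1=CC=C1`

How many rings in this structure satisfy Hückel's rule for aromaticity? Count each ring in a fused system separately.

2

The SMILES encodes a six-membered carbon ring with three alternating C=C double bonds, fused to a saturated five-membered carbon ring; a six-membered carbon ring with three alternating C=C double bonds, fused to a five-membered carbon ring containing one C=C double bond and one sp³ carbon; a four-membered carbon ring with two alternating C=C double bonds.
The 6-membered ring is fully conjugated (every ring atom contributes a p orbital); 3 ring double bonds give 6 π electrons. That satisfies 4n+2 with n=1, so it is aromatic (benzene ring).
The 5-membered ring has three sp³ carbons, so it is not fully conjugated — not aromatic (cyclopentane ring).
The second 6-membered ring has a continuous p-orbital overlap around the ring; 3 ring double bonds give 6 π electrons. Since 6 = 4n+2 (n=1), it is aromatic (benzene ring).
The second 5-membered ring has one sp³ carbon, so it is not fully conjugated — not aromatic (cyclopentene ring).
The 4-membered ring has only sp² ring atoms; a planar conformation would have a fully conjugated π system of 4 electrons. But 4 = 4(1), which is 4n not 4n+2, so it is not aromatic (cyclobutadiene) — cyclobutadiene is antiaromatic and distorts to a rectangle.
2 of the 5 rings are aromatic. Total: 2.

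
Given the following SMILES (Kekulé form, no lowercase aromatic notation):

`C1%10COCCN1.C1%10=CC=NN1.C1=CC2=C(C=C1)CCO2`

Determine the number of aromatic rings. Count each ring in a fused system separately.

The SMILES encodes a six-membered saturated ring with an oxygen and an N–H nitrogen at positions 1 and 4; a five-membered ring with two adjacent nitrogens (one bearing H, one in a double bond) and two double bonds; a six-membered carbon ring with three alternating C=C double bonds, fused to a five-membered ring containing one oxygen and two sp³ carbons.
The 6-membered ring with one oxygen and one N–H (1,4) has only sp³ atoms, so it is not fully conjugated — not aromatic (morpholine).
The 5-membered ring with two adjacent nitrogens (one N–H, one =N–) is fully conjugated (every ring atom contributes a p orbital); 2 ring double bonds (4 π electrons) plus a heteroatom lone pair (2) give 6 π electrons. That satisfies 4n+2 with n=1, so it is aromatic (pyrazole).
The 6-membered ring is planar and fully conjugated; 3 ring double bonds give 6 π electrons. 6 = 4(1)+2, so it is aromatic (benzene ring).
The 5-membered ring with one oxygen has two sp³ carbons, so it is not fully conjugated — not aromatic (oxolane ring).
2 of the 4 rings are aromatic. Total: 2.

2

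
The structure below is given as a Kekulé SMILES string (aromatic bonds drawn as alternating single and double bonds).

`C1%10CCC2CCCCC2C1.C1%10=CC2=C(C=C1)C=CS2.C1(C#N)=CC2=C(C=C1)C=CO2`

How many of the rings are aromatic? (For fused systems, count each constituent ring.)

4

The SMILES encodes two fused six-membered saturated carbon rings; a six-membered carbon ring with three alternating C=C double bonds, fused to a five-membered ring containing one sulfur and two C=C double bonds; a six-membered carbon ring with three alternating C=C double bonds, fused to a five-membered ring containing one oxygen and two C=C double bonds.
The 6-membered ring has only sp³ atoms, so it is not fully conjugated — not aromatic (cyclohexane ring).
The second 6-membered ring has only sp³ atoms, so it is not fully conjugated — not aromatic (cyclohexane ring).
The fused 6/5-membered bicyclic (with one sulfur) is a single π system with 9 sp² atoms and 10 π electrons from ring double bonds plus a heteroatom lone pair. 10 = 4(2)+2, so the system is aromatic and both rings count as aromatic (benzothiophene).
The fused 6/5-membered bicyclic (with one oxygen) is a single π system with 9 sp² atoms and 10 π electrons from ring double bonds plus a heteroatom lone pair. 10 = 4(2)+2, so the system is aromatic and both rings count as aromatic (benzofuran).
4 of the 6 rings are aromatic. Total: 4.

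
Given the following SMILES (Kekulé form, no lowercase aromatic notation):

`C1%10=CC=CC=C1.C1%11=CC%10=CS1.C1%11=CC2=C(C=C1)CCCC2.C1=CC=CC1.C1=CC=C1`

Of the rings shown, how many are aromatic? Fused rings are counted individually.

3

The SMILES encodes a six-membered carbon ring with three alternating C=C double bonds; a five-membered ring of four carbons and one sulfur, with two C=C double bonds; a six-membered carbon ring with three alternating C=C double bonds, fused to a saturated six-membered carbon ring; a five-membered carbon ring with two conjugated C=C double bonds and one sp³ carbon; a four-membered carbon ring with two alternating C=C double bonds.
The 6-membered ring has a continuous p-orbital overlap around the ring; 3 ring double bonds give 6 π electrons. 6 = 4(1)+2, so it is aromatic (benzene).
The 5-membered ring with one sulfur is fully conjugated (every ring atom contributes a p orbital); 2 ring double bonds (4 π electrons) plus a heteroatom lone pair (2) give 6 π electrons. That satisfies 4n+2 with n=1, so it is aromatic (thiophene).
The second 6-membered ring is fully conjugated (every ring atom contributes a p orbital); 3 ring double bonds give 6 π electrons. Since 6 = 4n+2 (n=1), it is aromatic (benzene ring).
The third 6-membered ring has four sp³ carbons, so it is not fully conjugated — not aromatic (cyclohexane ring).
The 5-membered ring has one sp³ carbon, so it is not fully conjugated — not aromatic (cyclopentadiene).
The 4-membered ring has only sp² ring atoms; a planar conformation would have a fully conjugated π system of 4 electrons. But 4 = 4(1), which is 4n not 4n+2, so it is not aromatic (cyclobutadiene) — cyclobutadiene is antiaromatic and distorts to a rectangle.
3 of the 6 rings are aromatic. Total: 3.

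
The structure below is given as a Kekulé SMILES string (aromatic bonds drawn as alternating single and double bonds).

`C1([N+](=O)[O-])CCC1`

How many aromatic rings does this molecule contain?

0

The SMILES encodes a four-membered saturated carbon ring.
The 4-membered ring has only sp³ atoms, so it is not fully conjugated — not aromatic (cyclobutane).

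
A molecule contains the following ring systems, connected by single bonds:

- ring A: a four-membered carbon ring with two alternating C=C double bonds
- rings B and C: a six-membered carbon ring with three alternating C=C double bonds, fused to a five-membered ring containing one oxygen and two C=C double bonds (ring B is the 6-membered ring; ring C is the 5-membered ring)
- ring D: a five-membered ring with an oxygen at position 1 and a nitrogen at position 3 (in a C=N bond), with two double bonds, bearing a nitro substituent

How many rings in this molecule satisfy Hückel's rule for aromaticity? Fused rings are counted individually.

Ring A has only sp² ring atoms; a planar conformation would have a fully conjugated π system of 4 electrons. But 4 = 4(1), which is 4n not 4n+2, so ring A is not aromatic (cyclobutadiene) — cyclobutadiene is antiaromatic and distorts to a rectangle.
Rings B and C form a fused bicyclic system (with one oxygen) with 9 sp² atoms and 10 π electrons from ring double bonds plus a heteroatom lone pair. 10 = 4(2)+2, so the system is aromatic and both rings count as aromatic (benzofuran).
Ring D has a continuous p-orbital overlap around the ring; 2 ring double bonds (4 π electrons) plus a heteroatom lone pair (2) give 6 π electrons. That satisfies 4n+2 with n=1, so ring D is aromatic (oxazole).
Aromatic: B, C, D. Total: 3.

3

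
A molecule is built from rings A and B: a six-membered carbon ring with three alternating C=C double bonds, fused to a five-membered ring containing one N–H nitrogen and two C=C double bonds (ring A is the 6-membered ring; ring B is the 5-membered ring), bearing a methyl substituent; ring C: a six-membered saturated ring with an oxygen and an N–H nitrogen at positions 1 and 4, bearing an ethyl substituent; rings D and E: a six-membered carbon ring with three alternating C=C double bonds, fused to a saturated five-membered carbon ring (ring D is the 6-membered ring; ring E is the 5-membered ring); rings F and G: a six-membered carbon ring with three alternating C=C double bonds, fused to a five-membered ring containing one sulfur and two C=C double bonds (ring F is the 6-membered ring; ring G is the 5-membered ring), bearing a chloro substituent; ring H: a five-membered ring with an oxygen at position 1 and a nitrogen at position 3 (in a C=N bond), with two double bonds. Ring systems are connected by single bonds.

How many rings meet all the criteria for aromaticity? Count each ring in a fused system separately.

6

Rings A and B form a fused bicyclic system (with one N–H) with 9 sp² atoms and 10 π electrons from ring double bonds plus a heteroatom lone pair. 10 = 4(2)+2, so the system is aromatic and both rings count as aromatic (indole).
Ring C has only sp³ atoms, so it is not fully conjugated — not aromatic (morpholine).
Ring D is fully conjugated (every ring atom contributes a p orbital); 3 ring double bonds give 6 π electrons. 6 = 4(1)+2, so ring D is aromatic (benzene ring).
Ring E has three sp³ carbons, so it is not fully conjugated — not aromatic (cyclopentane ring).
Rings F and G form a fused bicyclic system (with one sulfur) with 9 sp² atoms and 10 π electrons from ring double bonds plus a heteroatom lone pair. 10 = 4(2)+2, so the system is aromatic and both rings count as aromatic (benzothiophene).
Ring H has a continuous p-orbital overlap around the ring; 2 ring double bonds (4 π electrons) plus a heteroatom lone pair (2) give 6 π electrons. That satisfies 4n+2 with n=1, so ring H is aromatic (oxazole).
Aromatic: A, B, D, F, G, H. Total: 6.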